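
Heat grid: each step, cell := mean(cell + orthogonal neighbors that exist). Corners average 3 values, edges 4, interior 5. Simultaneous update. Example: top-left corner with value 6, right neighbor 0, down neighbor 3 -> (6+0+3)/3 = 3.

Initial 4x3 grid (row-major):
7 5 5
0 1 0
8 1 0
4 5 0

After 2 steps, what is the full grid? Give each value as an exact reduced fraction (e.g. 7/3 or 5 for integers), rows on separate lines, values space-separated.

Answer: 25/6 397/120 28/9
253/80 72/25 389/240
191/48 52/25 77/48
137/36 77/24 53/36

Derivation:
After step 1:
  4 9/2 10/3
  4 7/5 3/2
  13/4 3 1/4
  17/3 5/2 5/3
After step 2:
  25/6 397/120 28/9
  253/80 72/25 389/240
  191/48 52/25 77/48
  137/36 77/24 53/36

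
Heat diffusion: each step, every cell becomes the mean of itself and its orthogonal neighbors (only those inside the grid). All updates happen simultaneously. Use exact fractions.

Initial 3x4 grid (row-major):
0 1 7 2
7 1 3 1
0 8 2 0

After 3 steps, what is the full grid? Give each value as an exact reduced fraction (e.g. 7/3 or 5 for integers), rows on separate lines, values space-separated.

After step 1:
  8/3 9/4 13/4 10/3
  2 4 14/5 3/2
  5 11/4 13/4 1
After step 2:
  83/36 73/24 349/120 97/36
  41/12 69/25 74/25 259/120
  13/4 15/4 49/20 23/12
After step 3:
  631/216 4957/1800 2611/900 1397/540
  10559/3600 9557/3000 3971/1500 17513/7200
  125/36 1221/400 3323/1200 87/40

Answer: 631/216 4957/1800 2611/900 1397/540
10559/3600 9557/3000 3971/1500 17513/7200
125/36 1221/400 3323/1200 87/40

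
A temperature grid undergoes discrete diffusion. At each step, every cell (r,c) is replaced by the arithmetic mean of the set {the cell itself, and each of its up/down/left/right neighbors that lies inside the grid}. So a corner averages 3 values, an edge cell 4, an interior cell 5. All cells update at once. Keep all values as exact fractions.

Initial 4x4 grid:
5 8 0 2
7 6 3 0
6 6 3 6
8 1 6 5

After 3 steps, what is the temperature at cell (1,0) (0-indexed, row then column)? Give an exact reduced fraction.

Step 1: cell (1,0) = 6
Step 2: cell (1,0) = 305/48
Step 3: cell (1,0) = 40333/7200
Full grid after step 3:
  2495/432 4151/900 3149/900 5269/2160
  40333/7200 30613/6000 20899/6000 22627/7200
  13799/2400 9623/2000 5303/1200 26251/7200
  3793/720 1543/300 3947/900 9613/2160

Answer: 40333/7200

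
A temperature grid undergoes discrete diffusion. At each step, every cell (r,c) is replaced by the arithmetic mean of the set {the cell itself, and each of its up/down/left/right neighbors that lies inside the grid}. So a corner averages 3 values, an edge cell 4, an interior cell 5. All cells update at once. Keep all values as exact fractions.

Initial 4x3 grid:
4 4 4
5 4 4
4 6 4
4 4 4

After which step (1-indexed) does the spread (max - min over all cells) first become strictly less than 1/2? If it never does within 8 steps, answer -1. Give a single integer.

Step 1: max=19/4, min=4, spread=3/4
Step 2: max=91/20, min=4, spread=11/20
Step 3: max=89/20, min=1501/360, spread=101/360
  -> spread < 1/2 first at step 3
Step 4: max=18953/4320, min=9019/2160, spread=61/288
Step 5: max=157241/36000, min=3655/864, spread=464/3375
Step 6: max=67784513/15552000, min=16482667/3888000, spread=370769/3110400
Step 7: max=4053405907/933120000, min=993654793/233280000, spread=5252449/62208000
Step 8: max=242942597993/55987200000, min=737324507/172800000, spread=161978309/2239488000

Answer: 3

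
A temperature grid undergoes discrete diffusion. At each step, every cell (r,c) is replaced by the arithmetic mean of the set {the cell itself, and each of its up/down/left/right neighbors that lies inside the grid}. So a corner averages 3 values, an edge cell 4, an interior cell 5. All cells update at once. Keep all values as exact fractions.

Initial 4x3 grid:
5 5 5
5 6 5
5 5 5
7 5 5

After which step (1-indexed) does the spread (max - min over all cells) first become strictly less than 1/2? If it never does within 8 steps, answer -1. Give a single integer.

Answer: 2

Derivation:
Step 1: max=17/3, min=5, spread=2/3
Step 2: max=50/9, min=409/80, spread=319/720
  -> spread < 1/2 first at step 2
Step 3: max=11737/2160, min=1847/360, spread=131/432
Step 4: max=87151/16200, min=222551/43200, spread=5911/25920
Step 5: max=20770181/3888000, min=13374979/2592000, spread=56617/311040
Step 6: max=1240212829/233280000, min=804743861/155520000, spread=2647763/18662400
Step 7: max=74166891311/13996800000, min=48387457999/9331200000, spread=25371269/223948800
Step 8: max=4438897973749/839808000000, min=2908965142541/559872000000, spread=1207204159/13436928000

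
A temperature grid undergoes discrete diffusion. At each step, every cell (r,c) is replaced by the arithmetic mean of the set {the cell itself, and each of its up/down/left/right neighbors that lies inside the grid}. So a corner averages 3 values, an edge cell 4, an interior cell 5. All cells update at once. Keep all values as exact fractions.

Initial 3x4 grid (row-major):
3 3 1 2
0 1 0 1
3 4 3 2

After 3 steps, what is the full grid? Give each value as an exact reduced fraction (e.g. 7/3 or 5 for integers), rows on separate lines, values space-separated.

Answer: 449/240 353/200 349/225 3107/2160
28711/14400 11219/6000 10109/6000 22321/14400
4631/2160 7579/3600 2303/1200 1279/720

Derivation:
After step 1:
  2 2 3/2 4/3
  7/4 8/5 6/5 5/4
  7/3 11/4 9/4 2
After step 2:
  23/12 71/40 181/120 49/36
  461/240 93/50 39/25 347/240
  41/18 67/30 41/20 11/6
After step 3:
  449/240 353/200 349/225 3107/2160
  28711/14400 11219/6000 10109/6000 22321/14400
  4631/2160 7579/3600 2303/1200 1279/720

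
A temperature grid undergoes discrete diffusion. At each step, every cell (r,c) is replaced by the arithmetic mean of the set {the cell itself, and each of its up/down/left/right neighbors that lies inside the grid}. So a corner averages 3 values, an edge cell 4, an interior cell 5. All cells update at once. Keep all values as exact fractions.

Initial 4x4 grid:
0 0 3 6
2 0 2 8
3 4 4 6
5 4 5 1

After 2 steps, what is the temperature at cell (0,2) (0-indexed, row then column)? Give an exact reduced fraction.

Answer: 377/120

Derivation:
Step 1: cell (0,2) = 11/4
Step 2: cell (0,2) = 377/120
Full grid after step 2:
  8/9 173/120 377/120 167/36
  421/240 2 349/100 1159/240
  47/16 84/25 377/100 369/80
  4 15/4 81/20 49/12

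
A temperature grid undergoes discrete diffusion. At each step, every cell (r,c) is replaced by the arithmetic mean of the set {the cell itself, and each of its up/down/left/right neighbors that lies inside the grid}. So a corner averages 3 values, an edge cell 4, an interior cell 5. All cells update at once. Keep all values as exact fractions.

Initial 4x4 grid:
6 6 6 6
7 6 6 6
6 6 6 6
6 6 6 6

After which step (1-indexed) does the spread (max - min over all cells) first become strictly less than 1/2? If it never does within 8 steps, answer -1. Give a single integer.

Answer: 1

Derivation:
Step 1: max=19/3, min=6, spread=1/3
  -> spread < 1/2 first at step 1
Step 2: max=751/120, min=6, spread=31/120
Step 3: max=6691/1080, min=6, spread=211/1080
Step 4: max=664843/108000, min=6, spread=16843/108000
Step 5: max=5970643/972000, min=54079/9000, spread=130111/972000
Step 6: max=178602367/29160000, min=3247159/540000, spread=3255781/29160000
Step 7: max=5349153691/874800000, min=3251107/540000, spread=82360351/874800000
Step 8: max=160215316891/26244000000, min=585706441/97200000, spread=2074577821/26244000000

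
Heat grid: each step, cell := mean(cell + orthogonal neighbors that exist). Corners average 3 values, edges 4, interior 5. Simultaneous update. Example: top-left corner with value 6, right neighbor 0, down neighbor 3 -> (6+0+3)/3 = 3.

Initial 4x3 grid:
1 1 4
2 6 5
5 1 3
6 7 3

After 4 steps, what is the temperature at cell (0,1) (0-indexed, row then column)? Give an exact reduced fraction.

Step 1: cell (0,1) = 3
Step 2: cell (0,1) = 8/3
Step 3: cell (0,1) = 707/225
Step 4: cell (0,1) = 166657/54000
Full grid after step 4:
  99517/32400 166657/54000 108967/32400
  355729/108000 316067/90000 376729/108000
  47611/12000 1378993/360000 425749/108000
  60547/14400 3689147/864000 526123/129600

Answer: 166657/54000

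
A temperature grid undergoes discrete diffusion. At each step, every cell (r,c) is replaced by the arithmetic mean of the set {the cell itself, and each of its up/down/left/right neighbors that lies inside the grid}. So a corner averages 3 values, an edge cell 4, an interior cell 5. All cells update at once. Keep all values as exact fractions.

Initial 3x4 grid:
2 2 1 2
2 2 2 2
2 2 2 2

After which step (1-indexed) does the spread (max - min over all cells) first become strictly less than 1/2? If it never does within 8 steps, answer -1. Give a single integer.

Answer: 1

Derivation:
Step 1: max=2, min=5/3, spread=1/3
  -> spread < 1/2 first at step 1
Step 2: max=2, min=209/120, spread=31/120
Step 3: max=2, min=1949/1080, spread=211/1080
Step 4: max=3553/1800, min=199103/108000, spread=14077/108000
Step 5: max=212317/108000, min=1803593/972000, spread=5363/48600
Step 6: max=117131/60000, min=54579191/29160000, spread=93859/1166400
Step 7: max=189063533/97200000, min=3288925519/1749600000, spread=4568723/69984000
Step 8: max=5650381111/2916000000, min=198171564371/104976000000, spread=8387449/167961600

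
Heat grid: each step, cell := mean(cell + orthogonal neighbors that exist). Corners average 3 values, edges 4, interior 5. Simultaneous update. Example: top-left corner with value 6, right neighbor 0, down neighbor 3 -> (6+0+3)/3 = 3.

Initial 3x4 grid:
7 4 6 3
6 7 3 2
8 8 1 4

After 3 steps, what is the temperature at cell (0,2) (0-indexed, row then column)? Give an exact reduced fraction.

Step 1: cell (0,2) = 4
Step 2: cell (0,2) = 131/30
Step 3: cell (0,2) = 15587/3600
Full grid after step 3:
  3229/540 19427/3600 15587/3600 1001/270
  627/100 2721/500 534/125 523/150
  851/135 10001/1800 7631/1800 931/270

Answer: 15587/3600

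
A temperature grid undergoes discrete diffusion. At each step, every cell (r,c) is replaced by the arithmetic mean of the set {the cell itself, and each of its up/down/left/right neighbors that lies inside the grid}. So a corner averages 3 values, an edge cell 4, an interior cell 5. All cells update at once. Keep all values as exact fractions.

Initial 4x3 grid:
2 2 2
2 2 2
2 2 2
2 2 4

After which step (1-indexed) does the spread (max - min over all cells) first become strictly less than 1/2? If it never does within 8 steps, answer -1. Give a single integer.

Answer: 3

Derivation:
Step 1: max=8/3, min=2, spread=2/3
Step 2: max=23/9, min=2, spread=5/9
Step 3: max=257/108, min=2, spread=41/108
  -> spread < 1/2 first at step 3
Step 4: max=30137/12960, min=2, spread=4217/12960
Step 5: max=1764349/777600, min=7279/3600, spread=38417/155520
Step 6: max=104512211/46656000, min=146597/72000, spread=1903471/9331200
Step 7: max=6199709089/2799360000, min=4435759/2160000, spread=18038617/111974400
Step 8: max=369191382851/167961600000, min=401726759/194400000, spread=883978523/6718464000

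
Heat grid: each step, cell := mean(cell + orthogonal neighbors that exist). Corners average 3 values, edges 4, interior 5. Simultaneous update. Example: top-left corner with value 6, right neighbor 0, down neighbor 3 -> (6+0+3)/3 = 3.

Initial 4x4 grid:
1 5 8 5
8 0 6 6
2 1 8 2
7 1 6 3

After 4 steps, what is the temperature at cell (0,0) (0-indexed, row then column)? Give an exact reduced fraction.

Answer: 51749/12960

Derivation:
Step 1: cell (0,0) = 14/3
Step 2: cell (0,0) = 131/36
Step 3: cell (0,0) = 1751/432
Step 4: cell (0,0) = 51749/12960
Full grid after step 4:
  51749/12960 238933/54000 265397/54000 84983/16200
  843367/216000 741439/180000 106069/22500 134701/27000
  789431/216000 357277/90000 774643/180000 124121/27000
  23981/6480 818951/216000 894103/216000 280501/64800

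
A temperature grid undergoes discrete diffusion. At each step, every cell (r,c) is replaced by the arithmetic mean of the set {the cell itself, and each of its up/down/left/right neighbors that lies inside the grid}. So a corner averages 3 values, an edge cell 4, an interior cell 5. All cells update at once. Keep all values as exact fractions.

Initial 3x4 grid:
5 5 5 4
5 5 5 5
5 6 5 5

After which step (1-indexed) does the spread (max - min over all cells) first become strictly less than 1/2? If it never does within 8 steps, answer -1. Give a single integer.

Answer: 3

Derivation:
Step 1: max=16/3, min=14/3, spread=2/3
Step 2: max=631/120, min=85/18, spread=193/360
Step 3: max=5611/1080, min=1039/216, spread=52/135
  -> spread < 1/2 first at step 3
Step 4: max=167041/32400, min=630299/129600, spread=7573/25920
Step 5: max=2494871/486000, min=38099431/7776000, spread=363701/1555200
Step 6: max=298029833/58320000, min=2299108289/466560000, spread=681043/3732480
Step 7: max=4455696043/874800000, min=138499957051/27993600000, spread=163292653/1119744000
Step 8: max=533170210699/104976000000, min=8336351565809/1679616000000, spread=1554974443/13436928000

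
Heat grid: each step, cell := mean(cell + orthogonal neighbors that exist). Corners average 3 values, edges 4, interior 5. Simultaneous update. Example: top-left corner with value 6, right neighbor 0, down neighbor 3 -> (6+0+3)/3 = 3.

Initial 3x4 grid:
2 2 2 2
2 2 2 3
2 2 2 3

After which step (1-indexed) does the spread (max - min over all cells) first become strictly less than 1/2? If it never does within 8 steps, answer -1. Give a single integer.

Step 1: max=8/3, min=2, spread=2/3
Step 2: max=89/36, min=2, spread=17/36
  -> spread < 1/2 first at step 2
Step 3: max=5167/2160, min=2, spread=847/2160
Step 4: max=75431/32400, min=454/225, spread=2011/6480
Step 5: max=8906783/3888000, min=219713/108000, spread=199423/777600
Step 6: max=527464867/233280000, min=4435249/2160000, spread=1938319/9331200
Step 7: max=31355277053/13996800000, min=402244199/194400000, spread=95747789/559872000
Step 8: max=1867185255127/839808000000, min=24301143941/11664000000, spread=940023131/6718464000

Answer: 2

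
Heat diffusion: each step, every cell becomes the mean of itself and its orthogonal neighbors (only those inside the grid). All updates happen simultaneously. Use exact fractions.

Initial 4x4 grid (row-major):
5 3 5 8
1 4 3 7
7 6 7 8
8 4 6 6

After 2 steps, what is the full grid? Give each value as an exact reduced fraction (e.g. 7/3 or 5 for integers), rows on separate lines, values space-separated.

Answer: 23/6 77/20 313/60 215/36
323/80 227/50 517/100 761/120
1301/240 53/10 591/100 157/24
107/18 1421/240 293/48 233/36

Derivation:
After step 1:
  3 17/4 19/4 20/3
  17/4 17/5 26/5 13/2
  11/2 28/5 6 7
  19/3 6 23/4 20/3
After step 2:
  23/6 77/20 313/60 215/36
  323/80 227/50 517/100 761/120
  1301/240 53/10 591/100 157/24
  107/18 1421/240 293/48 233/36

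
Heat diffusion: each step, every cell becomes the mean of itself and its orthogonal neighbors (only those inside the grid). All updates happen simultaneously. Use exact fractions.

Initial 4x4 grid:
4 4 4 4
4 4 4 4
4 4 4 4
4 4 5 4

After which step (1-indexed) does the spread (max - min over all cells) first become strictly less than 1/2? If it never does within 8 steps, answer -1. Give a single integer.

Answer: 1

Derivation:
Step 1: max=13/3, min=4, spread=1/3
  -> spread < 1/2 first at step 1
Step 2: max=511/120, min=4, spread=31/120
Step 3: max=4531/1080, min=4, spread=211/1080
Step 4: max=448843/108000, min=4, spread=16843/108000
Step 5: max=4026643/972000, min=36079/9000, spread=130111/972000
Step 6: max=120282367/29160000, min=2167159/540000, spread=3255781/29160000
Step 7: max=3599553691/874800000, min=2171107/540000, spread=82360351/874800000
Step 8: max=107727316891/26244000000, min=391306441/97200000, spread=2074577821/26244000000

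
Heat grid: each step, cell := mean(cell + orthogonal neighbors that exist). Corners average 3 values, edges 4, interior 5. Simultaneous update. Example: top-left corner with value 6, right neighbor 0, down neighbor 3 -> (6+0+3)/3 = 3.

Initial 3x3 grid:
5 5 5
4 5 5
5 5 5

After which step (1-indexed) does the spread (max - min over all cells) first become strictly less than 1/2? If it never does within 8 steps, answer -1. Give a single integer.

Answer: 1

Derivation:
Step 1: max=5, min=14/3, spread=1/3
  -> spread < 1/2 first at step 1
Step 2: max=5, min=1133/240, spread=67/240
Step 3: max=993/200, min=10363/2160, spread=1807/10800
Step 4: max=26639/5400, min=4162037/864000, spread=33401/288000
Step 5: max=2656609/540000, min=37650067/7776000, spread=3025513/38880000
Step 6: max=141244051/28800000, min=15087073133/3110400000, spread=53531/995328
Step 7: max=38088883949/7776000000, min=907087074151/186624000000, spread=450953/11943936
Step 8: max=4564591389481/933120000000, min=54478296439397/11197440000000, spread=3799043/143327232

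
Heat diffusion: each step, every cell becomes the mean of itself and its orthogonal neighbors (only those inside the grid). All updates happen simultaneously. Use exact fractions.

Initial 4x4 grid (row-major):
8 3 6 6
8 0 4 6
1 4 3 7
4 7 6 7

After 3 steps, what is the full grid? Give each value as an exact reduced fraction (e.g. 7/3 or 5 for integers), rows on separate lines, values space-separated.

After step 1:
  19/3 17/4 19/4 6
  17/4 19/5 19/5 23/4
  17/4 3 24/5 23/4
  4 21/4 23/4 20/3
After step 2:
  89/18 287/60 47/10 11/2
  559/120 191/50 229/50 213/40
  31/8 211/50 231/50 689/120
  9/2 9/2 337/60 109/18
After step 3:
  5179/1080 16423/3600 5869/1200 207/40
  973/225 13237/3000 4609/1000 793/150
  647/150 4207/1000 14867/3000 1223/225
  103/24 5651/1200 18713/3600 6269/1080

Answer: 5179/1080 16423/3600 5869/1200 207/40
973/225 13237/3000 4609/1000 793/150
647/150 4207/1000 14867/3000 1223/225
103/24 5651/1200 18713/3600 6269/1080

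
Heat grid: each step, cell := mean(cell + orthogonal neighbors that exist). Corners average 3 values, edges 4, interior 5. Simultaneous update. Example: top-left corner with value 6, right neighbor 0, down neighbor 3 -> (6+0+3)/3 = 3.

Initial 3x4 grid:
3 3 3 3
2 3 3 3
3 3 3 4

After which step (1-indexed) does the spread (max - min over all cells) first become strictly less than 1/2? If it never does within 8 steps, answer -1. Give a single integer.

Step 1: max=10/3, min=8/3, spread=2/3
Step 2: max=59/18, min=653/240, spread=401/720
Step 3: max=689/216, min=6043/2160, spread=847/2160
  -> spread < 1/2 first at step 3
Step 4: max=407581/129600, min=2445989/864000, spread=813653/2592000
Step 5: max=24191729/7776000, min=22197499/7776000, spread=199423/777600
Step 6: max=1439201551/466560000, min=1342285601/466560000, spread=1938319/9331200
Step 7: max=85799899109/27993600000, min=81012509659/27993600000, spread=95747789/559872000
Step 8: max=5120899785631/1679616000000, min=4885894002881/1679616000000, spread=940023131/6718464000

Answer: 3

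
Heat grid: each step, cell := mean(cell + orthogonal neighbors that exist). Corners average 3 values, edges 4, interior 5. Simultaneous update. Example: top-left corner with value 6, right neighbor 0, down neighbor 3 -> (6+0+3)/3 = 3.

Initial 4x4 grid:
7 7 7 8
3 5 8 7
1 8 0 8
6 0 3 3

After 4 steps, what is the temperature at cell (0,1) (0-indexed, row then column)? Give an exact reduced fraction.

Answer: 643529/108000

Derivation:
Step 1: cell (0,1) = 13/2
Step 2: cell (0,1) = 97/15
Step 3: cell (0,1) = 21167/3600
Step 4: cell (0,1) = 643529/108000
Full grid after step 4:
  175457/32400 643529/108000 135737/21600 86623/12960
  271297/54000 462749/90000 1055477/180000 256507/43200
  217751/54000 803453/180000 102857/22500 221891/43200
  242579/64800 782669/216000 178817/43200 68719/16200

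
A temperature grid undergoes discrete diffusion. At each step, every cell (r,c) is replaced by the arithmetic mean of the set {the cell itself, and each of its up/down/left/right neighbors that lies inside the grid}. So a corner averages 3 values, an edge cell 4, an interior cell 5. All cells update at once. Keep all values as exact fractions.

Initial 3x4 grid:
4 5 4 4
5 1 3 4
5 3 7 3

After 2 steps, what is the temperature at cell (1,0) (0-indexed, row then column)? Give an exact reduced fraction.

Step 1: cell (1,0) = 15/4
Step 2: cell (1,0) = 323/80
Full grid after step 2:
  143/36 467/120 153/40 23/6
  323/80 369/100 187/50 479/120
  145/36 59/15 247/60 73/18

Answer: 323/80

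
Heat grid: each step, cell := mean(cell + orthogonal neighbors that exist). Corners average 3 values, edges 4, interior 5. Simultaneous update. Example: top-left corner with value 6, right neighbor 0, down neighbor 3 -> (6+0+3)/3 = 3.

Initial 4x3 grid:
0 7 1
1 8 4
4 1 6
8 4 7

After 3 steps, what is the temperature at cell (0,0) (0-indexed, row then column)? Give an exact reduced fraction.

Step 1: cell (0,0) = 8/3
Step 2: cell (0,0) = 119/36
Step 3: cell (0,0) = 7507/2160
Full grid after step 3:
  7507/2160 13889/3600 2959/720
  27073/7200 6001/1500 10591/2400
  29783/7200 568/125 33583/7200
  10031/2160 5753/1200 10861/2160

Answer: 7507/2160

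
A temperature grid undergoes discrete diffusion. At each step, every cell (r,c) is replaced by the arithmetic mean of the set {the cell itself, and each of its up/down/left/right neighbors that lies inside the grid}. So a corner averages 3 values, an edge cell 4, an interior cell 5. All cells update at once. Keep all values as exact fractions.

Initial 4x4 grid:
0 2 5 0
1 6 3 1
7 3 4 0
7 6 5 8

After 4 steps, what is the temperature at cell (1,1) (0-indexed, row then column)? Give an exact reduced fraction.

Answer: 13971/4000

Derivation:
Step 1: cell (1,1) = 3
Step 2: cell (1,1) = 15/4
Step 3: cell (1,1) = 1283/400
Step 4: cell (1,1) = 13971/4000
Full grid after step 4:
  2639/864 40501/14400 197681/72000 6607/2700
  4159/1200 13971/4000 5642/1875 208831/72000
  242083/54000 93941/22500 141997/36000 5905/1728
  19957/4050 265633/54000 46999/10800 52807/12960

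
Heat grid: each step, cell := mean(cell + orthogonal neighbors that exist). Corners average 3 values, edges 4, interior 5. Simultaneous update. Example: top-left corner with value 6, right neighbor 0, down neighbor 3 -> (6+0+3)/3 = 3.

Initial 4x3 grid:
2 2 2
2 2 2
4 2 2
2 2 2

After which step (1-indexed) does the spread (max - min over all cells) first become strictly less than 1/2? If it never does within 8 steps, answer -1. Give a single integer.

Answer: 3

Derivation:
Step 1: max=8/3, min=2, spread=2/3
Step 2: max=151/60, min=2, spread=31/60
Step 3: max=1291/540, min=2, spread=211/540
  -> spread < 1/2 first at step 3
Step 4: max=124897/54000, min=1847/900, spread=14077/54000
Step 5: max=1112407/486000, min=111683/54000, spread=5363/24300
Step 6: max=32900809/14580000, min=62869/30000, spread=93859/583200
Step 7: max=1959874481/874800000, min=102536467/48600000, spread=4568723/34992000
Step 8: max=116756435629/52488000000, min=3097618889/1458000000, spread=8387449/83980800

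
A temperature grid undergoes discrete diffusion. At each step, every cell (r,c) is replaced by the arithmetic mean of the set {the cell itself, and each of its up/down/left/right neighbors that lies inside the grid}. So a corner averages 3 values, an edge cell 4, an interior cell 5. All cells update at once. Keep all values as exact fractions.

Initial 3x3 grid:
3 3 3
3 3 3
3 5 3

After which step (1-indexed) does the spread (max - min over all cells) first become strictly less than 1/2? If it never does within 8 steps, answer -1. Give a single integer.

Answer: 3

Derivation:
Step 1: max=11/3, min=3, spread=2/3
Step 2: max=427/120, min=3, spread=67/120
Step 3: max=3677/1080, min=307/100, spread=1807/5400
  -> spread < 1/2 first at step 3
Step 4: max=1453963/432000, min=8461/2700, spread=33401/144000
Step 5: max=12893933/3888000, min=853391/270000, spread=3025513/19440000
Step 6: max=5130526867/1555200000, min=45955949/14400000, spread=53531/497664
Step 7: max=305968925849/93312000000, min=12455116051/3888000000, spread=450953/5971968
Step 8: max=18305063560603/5598720000000, min=1500688610519/466560000000, spread=3799043/71663616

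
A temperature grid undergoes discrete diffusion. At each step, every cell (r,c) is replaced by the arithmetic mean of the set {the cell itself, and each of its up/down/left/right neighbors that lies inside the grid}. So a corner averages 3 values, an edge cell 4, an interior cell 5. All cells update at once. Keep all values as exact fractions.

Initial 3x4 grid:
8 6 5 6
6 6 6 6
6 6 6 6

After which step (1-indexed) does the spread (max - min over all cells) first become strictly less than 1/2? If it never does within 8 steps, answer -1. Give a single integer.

Step 1: max=20/3, min=17/3, spread=1
Step 2: max=233/36, min=209/36, spread=2/3
Step 3: max=1363/216, min=3157/540, spread=167/360
  -> spread < 1/2 first at step 3
Step 4: max=404443/64800, min=95467/16200, spread=301/864
Step 5: max=24067157/3888000, min=2878399/486000, spread=69331/259200
Step 6: max=1436636383/233280000, min=1155165349/194400000, spread=252189821/1166400000
Step 7: max=85865994197/13996800000, min=69493774841/11664000000, spread=12367321939/69984000000
Step 8: max=5137410174223/839808000000, min=4179344628769/699840000000, spread=610983098501/4199040000000

Answer: 3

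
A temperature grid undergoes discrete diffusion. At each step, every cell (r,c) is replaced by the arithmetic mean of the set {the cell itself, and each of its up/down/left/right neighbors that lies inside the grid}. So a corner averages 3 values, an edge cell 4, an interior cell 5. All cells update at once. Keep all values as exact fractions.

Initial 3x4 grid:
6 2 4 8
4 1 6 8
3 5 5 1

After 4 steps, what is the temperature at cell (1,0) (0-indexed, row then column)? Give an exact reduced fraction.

Answer: 182629/48000

Derivation:
Step 1: cell (1,0) = 7/2
Step 2: cell (1,0) = 151/40
Step 3: cell (1,0) = 2951/800
Step 4: cell (1,0) = 182629/48000
Full grid after step 4:
  41449/10800 99997/24000 1021693/216000 667763/129600
  182629/48000 242933/60000 1663423/360000 4346777/864000
  40799/10800 289241/72000 962443/216000 627563/129600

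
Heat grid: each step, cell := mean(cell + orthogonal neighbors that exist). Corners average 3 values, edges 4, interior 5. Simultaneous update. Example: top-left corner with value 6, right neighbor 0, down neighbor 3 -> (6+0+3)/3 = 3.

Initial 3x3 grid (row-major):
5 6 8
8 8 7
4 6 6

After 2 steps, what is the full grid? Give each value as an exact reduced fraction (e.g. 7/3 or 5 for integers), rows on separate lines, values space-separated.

After step 1:
  19/3 27/4 7
  25/4 7 29/4
  6 6 19/3
After step 2:
  58/9 325/48 7
  307/48 133/20 331/48
  73/12 19/3 235/36

Answer: 58/9 325/48 7
307/48 133/20 331/48
73/12 19/3 235/36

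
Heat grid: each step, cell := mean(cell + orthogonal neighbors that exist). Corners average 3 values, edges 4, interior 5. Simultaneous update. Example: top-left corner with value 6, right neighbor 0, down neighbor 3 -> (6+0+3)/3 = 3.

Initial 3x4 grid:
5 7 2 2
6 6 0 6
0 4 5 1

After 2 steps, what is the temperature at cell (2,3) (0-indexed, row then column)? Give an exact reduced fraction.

Answer: 35/12

Derivation:
Step 1: cell (2,3) = 4
Step 2: cell (2,3) = 35/12
Full grid after step 2:
  61/12 367/80 893/240 25/9
  1091/240 107/25 159/50 803/240
  34/9 851/240 281/80 35/12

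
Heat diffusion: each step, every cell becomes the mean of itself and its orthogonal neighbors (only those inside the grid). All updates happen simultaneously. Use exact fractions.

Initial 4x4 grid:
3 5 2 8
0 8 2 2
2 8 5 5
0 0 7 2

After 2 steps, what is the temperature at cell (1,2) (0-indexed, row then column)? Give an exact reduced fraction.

Answer: 223/50

Derivation:
Step 1: cell (1,2) = 19/5
Step 2: cell (1,2) = 223/50
Full grid after step 2:
  125/36 961/240 331/80 25/6
  781/240 83/20 223/50 311/80
  661/240 417/100 104/25 1069/240
  83/36 751/240 1039/240 35/9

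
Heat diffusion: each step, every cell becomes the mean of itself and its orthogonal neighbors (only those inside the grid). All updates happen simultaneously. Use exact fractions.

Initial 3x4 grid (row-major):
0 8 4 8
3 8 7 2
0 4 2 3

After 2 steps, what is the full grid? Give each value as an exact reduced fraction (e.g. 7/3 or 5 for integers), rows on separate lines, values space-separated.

Answer: 137/36 257/48 1261/240 197/36
59/16 437/100 527/100 83/20
103/36 95/24 433/120 34/9

Derivation:
After step 1:
  11/3 5 27/4 14/3
  11/4 6 23/5 5
  7/3 7/2 4 7/3
After step 2:
  137/36 257/48 1261/240 197/36
  59/16 437/100 527/100 83/20
  103/36 95/24 433/120 34/9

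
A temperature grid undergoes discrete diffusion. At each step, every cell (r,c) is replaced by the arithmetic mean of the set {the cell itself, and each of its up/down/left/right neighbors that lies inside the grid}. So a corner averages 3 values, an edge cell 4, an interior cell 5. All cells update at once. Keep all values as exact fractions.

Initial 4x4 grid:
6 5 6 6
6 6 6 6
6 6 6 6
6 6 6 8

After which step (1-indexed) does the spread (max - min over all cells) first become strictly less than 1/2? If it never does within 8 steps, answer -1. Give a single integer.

Answer: 4

Derivation:
Step 1: max=20/3, min=17/3, spread=1
Step 2: max=59/9, min=689/120, spread=293/360
Step 3: max=689/108, min=6269/1080, spread=23/40
Step 4: max=20483/3240, min=631157/108000, spread=154829/324000
  -> spread < 1/2 first at step 4
Step 5: max=3039499/486000, min=5693357/972000, spread=1587/4000
Step 6: max=45322001/7290000, min=171573593/29160000, spread=39977/120000
Step 7: max=540722357/87480000, min=5162603489/874800000, spread=1006667/3600000
Step 8: max=4039051019/656100000, min=155394055109/26244000000, spread=25382657/108000000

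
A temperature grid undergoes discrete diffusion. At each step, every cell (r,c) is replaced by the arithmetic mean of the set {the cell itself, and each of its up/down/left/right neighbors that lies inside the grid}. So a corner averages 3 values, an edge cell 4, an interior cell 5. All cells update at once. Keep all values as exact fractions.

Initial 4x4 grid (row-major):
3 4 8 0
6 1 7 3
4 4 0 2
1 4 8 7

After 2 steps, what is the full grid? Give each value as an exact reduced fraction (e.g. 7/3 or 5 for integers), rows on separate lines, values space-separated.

After step 1:
  13/3 4 19/4 11/3
  7/2 22/5 19/5 3
  15/4 13/5 21/5 3
  3 17/4 19/4 17/3
After step 2:
  71/18 1049/240 973/240 137/36
  959/240 183/50 403/100 101/30
  257/80 96/25 367/100 119/30
  11/3 73/20 283/60 161/36

Answer: 71/18 1049/240 973/240 137/36
959/240 183/50 403/100 101/30
257/80 96/25 367/100 119/30
11/3 73/20 283/60 161/36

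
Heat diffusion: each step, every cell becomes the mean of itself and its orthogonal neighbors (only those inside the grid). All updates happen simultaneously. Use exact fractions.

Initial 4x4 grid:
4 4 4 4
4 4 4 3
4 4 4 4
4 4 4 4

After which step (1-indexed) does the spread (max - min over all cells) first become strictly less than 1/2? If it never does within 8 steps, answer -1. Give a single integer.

Step 1: max=4, min=11/3, spread=1/3
  -> spread < 1/2 first at step 1
Step 2: max=4, min=449/120, spread=31/120
Step 3: max=4, min=4109/1080, spread=211/1080
Step 4: max=4, min=415157/108000, spread=16843/108000
Step 5: max=35921/9000, min=3749357/972000, spread=130111/972000
Step 6: max=2152841/540000, min=112997633/29160000, spread=3255781/29160000
Step 7: max=2148893/540000, min=3398846309/874800000, spread=82360351/874800000
Step 8: max=386293559/97200000, min=102224683109/26244000000, spread=2074577821/26244000000

Answer: 1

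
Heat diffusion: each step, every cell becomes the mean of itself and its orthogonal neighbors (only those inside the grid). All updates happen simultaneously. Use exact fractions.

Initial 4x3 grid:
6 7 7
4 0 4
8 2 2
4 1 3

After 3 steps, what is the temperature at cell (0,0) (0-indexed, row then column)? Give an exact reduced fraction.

Answer: 1313/270

Derivation:
Step 1: cell (0,0) = 17/3
Step 2: cell (0,0) = 91/18
Step 3: cell (0,0) = 1313/270
Full grid after step 3:
  1313/270 3343/720 817/180
  623/144 1217/300 15/4
  2777/720 1967/600 181/60
  3823/1080 4393/1440 317/120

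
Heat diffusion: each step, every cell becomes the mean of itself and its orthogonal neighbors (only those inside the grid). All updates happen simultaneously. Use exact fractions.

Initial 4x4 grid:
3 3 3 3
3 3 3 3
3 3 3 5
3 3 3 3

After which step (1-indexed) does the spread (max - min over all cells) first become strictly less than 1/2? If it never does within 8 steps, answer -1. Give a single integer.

Answer: 3

Derivation:
Step 1: max=11/3, min=3, spread=2/3
Step 2: max=211/60, min=3, spread=31/60
Step 3: max=1831/540, min=3, spread=211/540
  -> spread < 1/2 first at step 3
Step 4: max=178843/54000, min=3, spread=16843/54000
Step 5: max=1596643/486000, min=13579/4500, spread=130111/486000
Step 6: max=47382367/14580000, min=817159/270000, spread=3255781/14580000
Step 7: max=1412553691/437400000, min=821107/270000, spread=82360351/437400000
Step 8: max=42117316891/13122000000, min=148306441/48600000, spread=2074577821/13122000000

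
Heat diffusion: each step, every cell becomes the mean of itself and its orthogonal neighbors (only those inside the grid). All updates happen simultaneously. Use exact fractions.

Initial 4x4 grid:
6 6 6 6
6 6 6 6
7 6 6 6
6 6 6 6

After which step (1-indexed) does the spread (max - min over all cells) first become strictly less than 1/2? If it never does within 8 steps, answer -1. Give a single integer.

Step 1: max=19/3, min=6, spread=1/3
  -> spread < 1/2 first at step 1
Step 2: max=751/120, min=6, spread=31/120
Step 3: max=6691/1080, min=6, spread=211/1080
Step 4: max=664843/108000, min=6, spread=16843/108000
Step 5: max=5970643/972000, min=54079/9000, spread=130111/972000
Step 6: max=178602367/29160000, min=3247159/540000, spread=3255781/29160000
Step 7: max=5349153691/874800000, min=3251107/540000, spread=82360351/874800000
Step 8: max=160215316891/26244000000, min=585706441/97200000, spread=2074577821/26244000000

Answer: 1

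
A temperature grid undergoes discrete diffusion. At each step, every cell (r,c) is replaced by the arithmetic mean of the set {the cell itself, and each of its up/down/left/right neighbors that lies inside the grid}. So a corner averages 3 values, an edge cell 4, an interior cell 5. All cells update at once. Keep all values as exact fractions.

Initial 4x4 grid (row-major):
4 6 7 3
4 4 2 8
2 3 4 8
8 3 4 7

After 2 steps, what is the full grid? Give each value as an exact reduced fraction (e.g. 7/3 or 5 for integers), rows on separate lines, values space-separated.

Answer: 161/36 1093/240 83/16 21/4
973/240 83/20 91/20 23/4
917/240 399/100 473/100 169/30
157/36 62/15 293/60 211/36

Derivation:
After step 1:
  14/3 21/4 9/2 6
  7/2 19/5 5 21/4
  17/4 16/5 21/5 27/4
  13/3 9/2 9/2 19/3
After step 2:
  161/36 1093/240 83/16 21/4
  973/240 83/20 91/20 23/4
  917/240 399/100 473/100 169/30
  157/36 62/15 293/60 211/36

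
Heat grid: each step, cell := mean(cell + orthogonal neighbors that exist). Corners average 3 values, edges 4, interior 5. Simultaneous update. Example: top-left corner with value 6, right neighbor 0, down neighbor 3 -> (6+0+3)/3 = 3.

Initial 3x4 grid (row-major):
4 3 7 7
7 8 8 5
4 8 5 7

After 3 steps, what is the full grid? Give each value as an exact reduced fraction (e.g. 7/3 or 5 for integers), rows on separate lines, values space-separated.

Answer: 6119/1080 42229/7200 45179/7200 6823/1080
28181/4800 12459/2000 12699/2000 31121/4800
3347/540 45479/7200 47029/7200 1727/270

Derivation:
After step 1:
  14/3 11/2 25/4 19/3
  23/4 34/5 33/5 27/4
  19/3 25/4 7 17/3
After step 2:
  191/36 1393/240 1481/240 58/9
  471/80 309/50 167/25 507/80
  55/9 1583/240 1531/240 233/36
After step 3:
  6119/1080 42229/7200 45179/7200 6823/1080
  28181/4800 12459/2000 12699/2000 31121/4800
  3347/540 45479/7200 47029/7200 1727/270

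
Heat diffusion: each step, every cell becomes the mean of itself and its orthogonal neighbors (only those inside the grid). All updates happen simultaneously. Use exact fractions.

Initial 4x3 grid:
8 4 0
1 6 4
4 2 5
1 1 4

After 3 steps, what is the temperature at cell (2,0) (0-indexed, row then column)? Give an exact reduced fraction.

Step 1: cell (2,0) = 2
Step 2: cell (2,0) = 247/80
Step 3: cell (2,0) = 1399/480
Full grid after step 3:
  8549/2160 1907/480 484/135
  1097/288 283/80 527/144
  1399/480 3931/1200 146/45
  1877/720 241/90 3373/1080

Answer: 1399/480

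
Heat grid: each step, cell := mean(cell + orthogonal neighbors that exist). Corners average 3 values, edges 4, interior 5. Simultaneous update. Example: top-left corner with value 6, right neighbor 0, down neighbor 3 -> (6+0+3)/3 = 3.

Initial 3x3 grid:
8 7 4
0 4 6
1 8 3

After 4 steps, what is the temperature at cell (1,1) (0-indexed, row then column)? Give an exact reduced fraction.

Step 1: cell (1,1) = 5
Step 2: cell (1,1) = 89/20
Step 3: cell (1,1) = 5623/1200
Step 4: cell (1,1) = 329081/72000
Full grid after step 4:
  413/90 844313/172800 32461/6480
  251921/57600 329081/72000 843463/172800
  11851/2880 190247/43200 119479/25920

Answer: 329081/72000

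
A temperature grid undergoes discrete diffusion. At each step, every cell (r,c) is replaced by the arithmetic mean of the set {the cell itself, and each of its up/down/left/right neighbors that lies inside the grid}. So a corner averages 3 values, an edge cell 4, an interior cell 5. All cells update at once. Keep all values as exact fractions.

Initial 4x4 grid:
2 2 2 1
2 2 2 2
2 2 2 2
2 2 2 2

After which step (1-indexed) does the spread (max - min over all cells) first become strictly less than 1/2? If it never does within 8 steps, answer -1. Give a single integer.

Step 1: max=2, min=5/3, spread=1/3
  -> spread < 1/2 first at step 1
Step 2: max=2, min=31/18, spread=5/18
Step 3: max=2, min=391/216, spread=41/216
Step 4: max=2, min=11917/6480, spread=1043/6480
Step 5: max=2, min=363247/194400, spread=25553/194400
Step 6: max=35921/18000, min=10992541/5832000, spread=645863/5832000
Step 7: max=239029/120000, min=332278309/174960000, spread=16225973/174960000
Step 8: max=107299/54000, min=10020122017/5248800000, spread=409340783/5248800000

Answer: 1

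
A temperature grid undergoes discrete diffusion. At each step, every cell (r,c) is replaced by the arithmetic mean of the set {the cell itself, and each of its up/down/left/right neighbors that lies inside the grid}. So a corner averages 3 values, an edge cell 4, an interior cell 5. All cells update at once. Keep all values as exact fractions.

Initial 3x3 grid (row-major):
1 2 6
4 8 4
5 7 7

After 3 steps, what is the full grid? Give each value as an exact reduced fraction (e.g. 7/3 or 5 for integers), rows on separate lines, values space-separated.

After step 1:
  7/3 17/4 4
  9/2 5 25/4
  16/3 27/4 6
After step 2:
  133/36 187/48 29/6
  103/24 107/20 85/16
  199/36 277/48 19/3
After step 3:
  1711/432 12797/2880 337/72
  6791/1440 5909/1200 5239/960
  2245/432 16547/2880 209/36

Answer: 1711/432 12797/2880 337/72
6791/1440 5909/1200 5239/960
2245/432 16547/2880 209/36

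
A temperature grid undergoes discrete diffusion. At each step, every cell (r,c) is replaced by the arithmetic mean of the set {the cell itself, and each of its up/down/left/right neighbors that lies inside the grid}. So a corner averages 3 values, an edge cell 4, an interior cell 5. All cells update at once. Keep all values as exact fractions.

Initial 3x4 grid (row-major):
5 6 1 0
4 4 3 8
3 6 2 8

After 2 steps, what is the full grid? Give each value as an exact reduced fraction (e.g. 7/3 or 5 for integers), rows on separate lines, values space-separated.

After step 1:
  5 4 5/2 3
  4 23/5 18/5 19/4
  13/3 15/4 19/4 6
After step 2:
  13/3 161/40 131/40 41/12
  269/60 399/100 101/25 347/80
  145/36 523/120 181/40 31/6

Answer: 13/3 161/40 131/40 41/12
269/60 399/100 101/25 347/80
145/36 523/120 181/40 31/6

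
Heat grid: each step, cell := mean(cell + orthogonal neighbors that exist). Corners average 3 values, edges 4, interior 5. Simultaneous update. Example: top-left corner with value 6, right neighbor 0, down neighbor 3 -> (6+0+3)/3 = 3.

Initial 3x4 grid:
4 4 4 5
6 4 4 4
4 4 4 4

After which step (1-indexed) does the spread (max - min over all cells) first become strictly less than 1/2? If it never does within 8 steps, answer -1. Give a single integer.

Step 1: max=14/3, min=4, spread=2/3
Step 2: max=547/120, min=4, spread=67/120
Step 3: max=9559/2160, min=587/144, spread=377/1080
  -> spread < 1/2 first at step 3
Step 4: max=1891291/432000, min=6603/1600, spread=108481/432000
Step 5: max=16898231/3888000, min=10718759/2592000, spread=328037/1555200
Step 6: max=6718194331/1555200000, min=647000021/155520000, spread=248194121/1555200000
Step 7: max=60286317821/13996800000, min=12975082013/3110400000, spread=151875901/1119744000
Step 8: max=3605333895439/839808000000, min=2343232390501/559872000000, spread=289552991/2687385600

Answer: 3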